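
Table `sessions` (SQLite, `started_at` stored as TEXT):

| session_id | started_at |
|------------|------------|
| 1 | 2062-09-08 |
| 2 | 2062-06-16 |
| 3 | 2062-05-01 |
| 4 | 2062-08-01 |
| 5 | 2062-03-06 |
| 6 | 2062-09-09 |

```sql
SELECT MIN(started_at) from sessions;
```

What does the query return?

MIN over {2062-03-06, 2062-05-01, 2062-06-16, 2062-08-01, 2062-09-08, 2062-09-09}.

2062-03-06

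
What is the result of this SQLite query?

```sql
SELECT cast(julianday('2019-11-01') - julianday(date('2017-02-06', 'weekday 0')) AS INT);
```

`weekday 0` advances to the next Sunday; 2017-02-06 is a Monday, so it moves forward to 2017-02-12.
16 days remain in February 2017 after the 12th (28 − 12).
Full months from March 2017 through October 2019 contribute their day counts.
Then 1 day into November 2019.
Total: 16 + 31 + 30 + 31 + 30 + 31 + 31 + 30 + 31 + 30 + 31 + 31 + 28 + 31 + 30 + 31 + 30 + 31 + 31 + 30 + 31 + 30 + 31 + 31 + 28 + 31 + 30 + 31 + 30 + 31 + 31 + 30 + 31 + 1 = 992.

992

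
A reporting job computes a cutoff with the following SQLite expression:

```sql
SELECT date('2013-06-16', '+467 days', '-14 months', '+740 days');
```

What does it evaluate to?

Applying '+467 days' to 2013-06-16: counting 467 days forward gives 2014-09-26.
Adding -14 months to 2014-09-26 gives 2013-07-26.
Applying '+740 days' to 2013-07-26: counting 740 days forward gives 2015-08-05.

2015-08-05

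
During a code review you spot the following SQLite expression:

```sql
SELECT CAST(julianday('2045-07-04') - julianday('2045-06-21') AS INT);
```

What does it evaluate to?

13

9 days remain in June 2045 after the 21st (30 − 21).
Then 4 days into July 2045.
Total: 9 + 4 = 13.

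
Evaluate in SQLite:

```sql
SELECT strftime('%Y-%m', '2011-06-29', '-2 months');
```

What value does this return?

2011-04

First apply '-2 months': 2011-06-29 → 2011-04-29.
`%Y-%m` extracts the year-month: 2011-04.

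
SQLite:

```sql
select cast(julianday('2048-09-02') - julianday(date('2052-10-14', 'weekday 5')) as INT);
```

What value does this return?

`weekday 5` advances to the next Friday; 2052-10-14 is a Monday, so it moves forward to 2052-10-18.
28 days remain in September 2048 after the 2nd (30 − 2).
Full months from October 2048 through September 2052 contribute their day counts.
Then 18 days into October 2052.
Total: 28 + 31 + 30 + 31 + 31 + 28 + 31 + 30 + 31 + 30 + 31 + 31 + 30 + 31 + 30 + 31 + 31 + 28 + 31 + 30 + 31 + 30 + 31 + 31 + 30 + 31 + 30 + 31 + 31 + 28 + 31 + 30 + 31 + 30 + 31 + 31 + 30 + 31 + 30 + 31 + 31 + 29 + 31 + 30 + 31 + 30 + 31 + 31 + 30 + 18 = 1507.
The subtraction is earlier − later, so the result is −1507 → -1507.

-1507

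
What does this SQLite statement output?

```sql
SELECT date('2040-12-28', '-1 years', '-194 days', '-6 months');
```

2038-12-17

Adding -1 year to 2040-12-28 gives 2039-12-28.
Applying '-194 days' to 2039-12-28: counting 194 days back gives 2039-06-17.
Adding -6 months to 2039-06-17 gives 2038-12-17.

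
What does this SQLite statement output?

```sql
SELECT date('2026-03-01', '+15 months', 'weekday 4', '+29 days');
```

2027-07-02

Adding +15 months to 2026-03-01 gives 2027-06-01.
`weekday 4` advances to the next Thursday; 2027-06-01 is a Tuesday, so it moves forward to 2027-06-03.
June 2027 has 30 days; 27 remain after the 3rd, so 28 days reach 2027-07-01.
Advancing 1 more day within July lands on 2027-07-02.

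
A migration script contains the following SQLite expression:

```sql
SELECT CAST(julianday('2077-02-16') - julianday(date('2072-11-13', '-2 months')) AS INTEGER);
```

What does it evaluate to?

1617

Adding -2 months to 2072-11-13 gives 2072-09-13.
17 days remain in September 2072 after the 13th (30 − 13).
Full months from October 2072 through January 2077 contribute their day counts.
Then 16 days into February 2077.
Total: 17 + 31 + 30 + 31 + 31 + 28 + 31 + 30 + 31 + 30 + 31 + 31 + 30 + 31 + 30 + 31 + 31 + 28 + 31 + 30 + 31 + 30 + 31 + 31 + 30 + 31 + 30 + 31 + 31 + 28 + 31 + 30 + 31 + 30 + 31 + 31 + 30 + 31 + 30 + 31 + 31 + 29 + 31 + 30 + 31 + 30 + 31 + 31 + 30 + 31 + 30 + 31 + 31 + 16 = 1617.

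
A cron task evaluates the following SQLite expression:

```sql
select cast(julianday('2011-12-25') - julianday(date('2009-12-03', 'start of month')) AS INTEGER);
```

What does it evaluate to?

754

`start of month` rewinds 2009-12-03 to 2009-12-01.
30 days remain in December 2009 after the 1st (31 − 1).
Full months from January 2010 through November 2011 contribute their day counts.
Then 25 days into December 2011.
Total: 30 + 31 + 28 + 31 + 30 + 31 + 30 + 31 + 31 + 30 + 31 + 30 + 31 + 31 + 28 + 31 + 30 + 31 + 30 + 31 + 31 + 30 + 31 + 30 + 25 = 754.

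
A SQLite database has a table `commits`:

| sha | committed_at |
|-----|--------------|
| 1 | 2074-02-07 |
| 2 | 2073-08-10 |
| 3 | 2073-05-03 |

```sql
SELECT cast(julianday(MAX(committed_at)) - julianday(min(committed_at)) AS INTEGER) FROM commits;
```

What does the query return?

280

MIN = 2073-05-03, MAX = 2074-02-07.
28 days remain in May 2073 after the 3rd (31 − 3).
Full months from June 2073 through January 2074 contribute their day counts.
Then 7 days into February 2074.
Total: 28 + 30 + 31 + 31 + 30 + 31 + 30 + 31 + 31 + 7 = 280.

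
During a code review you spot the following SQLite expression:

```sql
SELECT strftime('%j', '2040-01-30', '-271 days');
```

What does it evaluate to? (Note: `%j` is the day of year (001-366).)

First apply '-271 days': 2040-01-30 → 2039-05-04.
Day-of-year for 2039-05-04: days since 2039-01-01 inclusive = 124, zero-padded to 124.

124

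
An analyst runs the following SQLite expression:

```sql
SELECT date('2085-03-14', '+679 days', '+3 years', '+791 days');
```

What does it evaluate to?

2092-03-23

Applying '+679 days' to 2085-03-14: counting 679 days forward gives 2087-01-22.
Adding +3 years to 2087-01-22 gives 2090-01-22.
Applying '+791 days' to 2090-01-22: counting 791 days forward gives 2092-03-23.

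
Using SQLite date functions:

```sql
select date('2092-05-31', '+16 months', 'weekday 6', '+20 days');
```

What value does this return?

2093-10-23

Adding +16 months to 2092-05-31 targets 2093-09-31. September 2093 has only 30 days, so SQLite normalizes the 1-day overflow forward to 2093-10-01.
`weekday 6` advances to the next Saturday; 2093-10-01 is a Thursday, so it moves forward to 2093-10-03.
Advancing 20 more days within October lands on 2093-10-23.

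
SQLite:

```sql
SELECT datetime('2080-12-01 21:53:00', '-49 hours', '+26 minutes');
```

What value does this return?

2080-11-29 21:19:00

-49 hours from 2080-12-01 21:53:00 is 2080-11-29 20:53:00 (crosses midnight).
+26 minutes from 2080-11-29 20:53:00 is 2080-11-29 21:19:00.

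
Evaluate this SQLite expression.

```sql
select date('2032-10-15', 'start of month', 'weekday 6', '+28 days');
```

2032-10-30

`start of month` rewinds 2032-10-15 to 2032-10-01.
`weekday 6` advances to the next Saturday; 2032-10-01 is a Friday, so it moves forward to 2032-10-02.
Advancing 28 more days within October lands on 2032-10-30.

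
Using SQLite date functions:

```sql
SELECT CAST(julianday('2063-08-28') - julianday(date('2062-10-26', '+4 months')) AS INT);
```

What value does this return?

Adding +4 months to 2062-10-26 gives 2063-02-26.
2 days remain in February 2063 after the 26th (28 − 26).
March 2063: 31 days.
April 2063: 30 days.
May 2063: 31 days.
June 2063: 30 days.
July 2063: 31 days.
Then 28 days into August 2063.
Total: 2 + 31 + 30 + 31 + 30 + 31 + 28 = 183.

183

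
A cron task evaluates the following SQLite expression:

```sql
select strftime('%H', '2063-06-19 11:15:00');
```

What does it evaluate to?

`%H` extracts the 2-digit hour (00-23): 11.

11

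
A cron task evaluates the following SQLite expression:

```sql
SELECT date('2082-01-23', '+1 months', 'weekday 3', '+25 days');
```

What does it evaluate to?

2082-03-22

Adding +1 month to 2082-01-23 gives 2082-02-23.
`weekday 3` advances to the next Wednesday; 2082-02-23 is a Monday, so it moves forward to 2082-02-25.
February 2082 has 28 days; 3 remain after the 25th, so 4 days reach 2082-03-01.
Advancing 21 more days within March lands on 2082-03-22.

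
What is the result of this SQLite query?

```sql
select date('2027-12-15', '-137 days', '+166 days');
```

Applying '-137 days' to 2027-12-15: counting 137 days back gives 2027-07-31.
Applying '+166 days' to 2027-07-31: counting 166 days forward gives 2028-01-13.

2028-01-13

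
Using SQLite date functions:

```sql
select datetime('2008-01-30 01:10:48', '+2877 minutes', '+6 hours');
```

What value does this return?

2877 minutes = 47h 57m; +2877 minutes from 2008-01-30 01:10:48 is 2008-02-01 01:07:48 (crosses midnight).
+6 hours from 2008-02-01 01:07:48 is 2008-02-01 07:07:48.

2008-02-01 07:07:48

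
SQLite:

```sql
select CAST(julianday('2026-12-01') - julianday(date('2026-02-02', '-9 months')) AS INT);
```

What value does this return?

Adding -9 months to 2026-02-02 gives 2025-05-02.
29 days remain in May 2025 after the 2nd (31 − 2).
Full months from June 2025 through November 2026 contribute their day counts.
Then 1 day into December 2026.
Total: 29 + 30 + 31 + 31 + 30 + 31 + 30 + 31 + 31 + 28 + 31 + 30 + 31 + 30 + 31 + 31 + 30 + 31 + 30 + 1 = 578.

578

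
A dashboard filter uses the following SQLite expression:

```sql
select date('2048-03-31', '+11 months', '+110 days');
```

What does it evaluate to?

Adding +11 months to 2048-03-31 targets 2049-02-31. February 2049 has only 28 days, so SQLite normalizes the 3-day overflow forward to 2049-03-03.
Applying '+110 days' to 2049-03-03: counting 110 days forward gives 2049-06-21.

2049-06-21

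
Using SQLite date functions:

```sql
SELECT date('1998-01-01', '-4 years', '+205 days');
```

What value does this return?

Adding -4 years to 1998-01-01 gives 1994-01-01.
Applying '+205 days' to 1994-01-01: counting 205 days forward gives 1994-07-25.

1994-07-25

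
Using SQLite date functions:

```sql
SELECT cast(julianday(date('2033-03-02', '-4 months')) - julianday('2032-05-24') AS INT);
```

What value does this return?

162

Adding -4 months to 2033-03-02 gives 2032-11-02.
7 days remain in May 2032 after the 24th (31 − 24).
June 2032: 30 days.
July 2032: 31 days.
August 2032: 31 days.
September 2032: 30 days.
October 2032: 31 days.
Then 2 days into November 2032.
Total: 7 + 30 + 31 + 31 + 30 + 31 + 2 = 162.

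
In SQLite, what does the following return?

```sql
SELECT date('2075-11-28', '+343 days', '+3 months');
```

Applying '+343 days' to 2075-11-28: counting 343 days forward gives 2076-11-05.
Adding +3 months to 2076-11-05 gives 2077-02-05.

2077-02-05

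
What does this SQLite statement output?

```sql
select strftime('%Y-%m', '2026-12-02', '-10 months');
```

First apply '-10 months': 2026-12-02 → 2026-02-02.
`%Y-%m` extracts the year-month: 2026-02.

2026-02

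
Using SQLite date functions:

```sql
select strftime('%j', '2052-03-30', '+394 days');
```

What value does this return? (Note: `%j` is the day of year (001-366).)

118

First apply '+394 days': 2052-03-30 → 2053-04-28.
Day-of-year for 2053-04-28: days since 2053-01-01 inclusive = 118, zero-padded to 118.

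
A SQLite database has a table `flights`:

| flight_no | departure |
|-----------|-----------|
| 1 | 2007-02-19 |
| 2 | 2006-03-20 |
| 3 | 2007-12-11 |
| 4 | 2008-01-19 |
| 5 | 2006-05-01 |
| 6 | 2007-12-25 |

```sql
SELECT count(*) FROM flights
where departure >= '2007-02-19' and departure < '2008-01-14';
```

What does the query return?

Rows in [2007-02-19, 2008-01-14): 2007-02-19, 2007-12-11, 2007-12-25 → 3 rows.

3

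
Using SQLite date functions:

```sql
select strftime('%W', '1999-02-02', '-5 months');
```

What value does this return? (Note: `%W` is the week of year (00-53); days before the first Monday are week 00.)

First apply '-5 months': 1999-02-02 → 1998-09-02.
1998-09-02 is a Wednesday. SQLite's %W counts Mondays since the year started; the result is 35.

35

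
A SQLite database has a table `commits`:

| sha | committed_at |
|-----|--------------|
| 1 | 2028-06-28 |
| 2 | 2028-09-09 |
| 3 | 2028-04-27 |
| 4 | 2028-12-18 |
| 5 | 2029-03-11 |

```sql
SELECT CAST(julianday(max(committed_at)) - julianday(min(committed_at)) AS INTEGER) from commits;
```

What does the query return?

MIN = 2028-04-27, MAX = 2029-03-11.
3 days remain in April 2028 after the 27th (30 − 27).
Full months from May 2028 through February 2029 contribute their day counts.
Then 11 days into March 2029.
Total: 3 + 31 + 30 + 31 + 31 + 30 + 31 + 30 + 31 + 31 + 28 + 11 = 318.

318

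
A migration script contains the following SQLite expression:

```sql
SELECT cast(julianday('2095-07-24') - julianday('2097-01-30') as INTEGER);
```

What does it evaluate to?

7 days remain in July 2095 after the 24th (31 − 24).
Full months from August 2095 through December 2096 contribute their day counts.
Then 30 days into January 2097.
Total: 7 + 31 + 30 + 31 + 30 + 31 + 31 + 29 + 31 + 30 + 31 + 30 + 31 + 31 + 30 + 31 + 30 + 31 + 30 = 556.
The subtraction is earlier − later, so the result is −556 → -556.

-556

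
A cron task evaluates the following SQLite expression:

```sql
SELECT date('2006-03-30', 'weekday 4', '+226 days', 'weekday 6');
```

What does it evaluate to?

`weekday 4` advances to the next Thursday; 2006-03-30 is already a Thursday, so it stays at 2006-03-30.
Applying '+226 days' to 2006-03-30: counting 226 days forward gives 2006-11-11.
`weekday 6` advances to the next Saturday; 2006-11-11 is already a Saturday, so it stays at 2006-11-11.

2006-11-11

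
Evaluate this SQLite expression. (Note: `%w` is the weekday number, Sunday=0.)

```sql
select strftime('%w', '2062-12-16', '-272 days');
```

0

First apply '-272 days': 2062-12-16 → 2062-03-19.
2062-03-19 is a Sunday; with Sunday=0 that is 0.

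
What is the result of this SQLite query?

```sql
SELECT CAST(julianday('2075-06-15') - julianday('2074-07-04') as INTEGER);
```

346

27 days remain in July 2074 after the 4th (31 − 4).
Full months from August 2074 through May 2075 contribute their day counts.
Then 15 days into June 2075.
Total: 27 + 31 + 30 + 31 + 30 + 31 + 31 + 28 + 31 + 30 + 31 + 15 = 346.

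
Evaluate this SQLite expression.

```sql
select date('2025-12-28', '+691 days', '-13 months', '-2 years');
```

Applying '+691 days' to 2025-12-28: counting 691 days forward gives 2027-11-19.
Adding -13 months to 2027-11-19 gives 2026-10-19.
Adding -2 years to 2026-10-19 gives 2024-10-19.

2024-10-19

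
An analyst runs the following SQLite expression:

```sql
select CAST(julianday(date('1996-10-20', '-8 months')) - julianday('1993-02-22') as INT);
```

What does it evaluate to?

Adding -8 months to 1996-10-20 gives 1996-02-20.
6 days remain in February 1993 after the 22nd (28 − 22).
Full months from March 1993 through January 1996 contribute their day counts.
Then 20 days into February 1996.
Total: 6 + 31 + 30 + 31 + 30 + 31 + 31 + 30 + 31 + 30 + 31 + 31 + 28 + 31 + 30 + 31 + 30 + 31 + 31 + 30 + 31 + 30 + 31 + 31 + 28 + 31 + 30 + 31 + 30 + 31 + 31 + 30 + 31 + 30 + 31 + 31 + 20 = 1093.

1093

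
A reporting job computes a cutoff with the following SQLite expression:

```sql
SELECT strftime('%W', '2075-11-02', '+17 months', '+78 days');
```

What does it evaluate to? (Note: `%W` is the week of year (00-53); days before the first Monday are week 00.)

24

First apply '+17 months', '+78 days': 2075-11-02 → 2077-06-19.
2077-06-19 is a Saturday. SQLite's %W counts Mondays since the year started; the result is 24.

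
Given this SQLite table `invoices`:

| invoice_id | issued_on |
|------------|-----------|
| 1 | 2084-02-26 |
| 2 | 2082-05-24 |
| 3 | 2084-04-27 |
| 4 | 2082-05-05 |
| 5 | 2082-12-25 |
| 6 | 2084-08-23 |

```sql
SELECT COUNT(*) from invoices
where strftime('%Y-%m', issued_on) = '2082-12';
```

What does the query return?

Rows with year-month 2082-12: 2082-12-25 → 1.

1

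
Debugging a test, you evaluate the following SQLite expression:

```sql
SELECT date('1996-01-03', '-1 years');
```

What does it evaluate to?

Adding -1 year to 1996-01-03 gives 1995-01-03.

1995-01-03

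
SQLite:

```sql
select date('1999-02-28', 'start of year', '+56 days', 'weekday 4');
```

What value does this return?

`start of year` rewinds 1999-02-28 to 1999-01-01.
Applying '+56 days' to 1999-01-01: counting 56 days forward gives 1999-02-26.
`weekday 4` advances to the next Thursday; 1999-02-26 is a Friday, so it moves forward to 1999-03-04.

1999-03-04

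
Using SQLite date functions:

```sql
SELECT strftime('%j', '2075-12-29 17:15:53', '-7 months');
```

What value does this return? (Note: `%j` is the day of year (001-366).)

First apply '-7 months': 2075-12-29 17:15:53 → 2075-05-29 17:15:53.
Day-of-year for 2075-05-29: days since 2075-01-01 inclusive = 149, zero-padded to 149.

149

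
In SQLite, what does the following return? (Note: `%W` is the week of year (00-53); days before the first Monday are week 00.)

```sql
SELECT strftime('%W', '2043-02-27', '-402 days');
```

First apply '-402 days': 2043-02-27 → 2042-01-21.
2042-01-21 is a Tuesday. SQLite's %W counts Mondays since the year started; the result is 03.

03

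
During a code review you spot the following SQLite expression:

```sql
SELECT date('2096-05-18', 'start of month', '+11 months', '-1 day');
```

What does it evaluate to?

2097-03-31

`start of month` rewinds 2096-05-18 to 2096-05-01.
Adding +11 months to 2096-05-01 gives 2097-04-01.
Going back 1 day from 2097-04-01 reaches 2097-03-31 (last day of March, 31 days).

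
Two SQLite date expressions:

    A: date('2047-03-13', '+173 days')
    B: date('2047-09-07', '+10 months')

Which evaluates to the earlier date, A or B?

A = 2047-09-02.
B = 2048-07-07.
A is earlier.

A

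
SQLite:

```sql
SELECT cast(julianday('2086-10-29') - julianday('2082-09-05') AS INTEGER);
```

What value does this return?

25 days remain in September 2082 after the 5th (30 − 5).
Full months from October 2082 through September 2086 contribute their day counts.
Then 29 days into October 2086.
Total: 25 + 31 + 30 + 31 + 31 + 28 + 31 + 30 + 31 + 30 + 31 + 31 + 30 + 31 + 30 + 31 + 31 + 29 + 31 + 30 + 31 + 30 + 31 + 31 + 30 + 31 + 30 + 31 + 31 + 28 + 31 + 30 + 31 + 30 + 31 + 31 + 30 + 31 + 30 + 31 + 31 + 28 + 31 + 30 + 31 + 30 + 31 + 31 + 30 + 29 = 1515.

1515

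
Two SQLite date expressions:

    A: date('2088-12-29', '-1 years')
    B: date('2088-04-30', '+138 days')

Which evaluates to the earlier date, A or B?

A

A = 2087-12-29.
B = 2088-09-15.
A is earlier.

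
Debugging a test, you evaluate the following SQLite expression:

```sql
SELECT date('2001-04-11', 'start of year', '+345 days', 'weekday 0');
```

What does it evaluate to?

2001-12-16

`start of year` rewinds 2001-04-11 to 2001-01-01.
Applying '+345 days' to 2001-01-01: counting 345 days forward gives 2001-12-12.
`weekday 0` advances to the next Sunday; 2001-12-12 is a Wednesday, so it moves forward to 2001-12-16.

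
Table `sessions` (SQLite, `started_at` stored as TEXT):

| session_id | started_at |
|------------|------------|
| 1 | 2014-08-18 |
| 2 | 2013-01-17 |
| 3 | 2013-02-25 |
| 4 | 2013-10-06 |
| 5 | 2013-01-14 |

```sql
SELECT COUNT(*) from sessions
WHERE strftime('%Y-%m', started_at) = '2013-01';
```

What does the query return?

Rows with year-month 2013-01: 2013-01-17, 2013-01-14 → 2.

2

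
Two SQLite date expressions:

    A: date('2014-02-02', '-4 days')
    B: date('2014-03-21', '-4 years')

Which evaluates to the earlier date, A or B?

B

A = 2014-01-29.
B = 2010-03-21.
B is earlier.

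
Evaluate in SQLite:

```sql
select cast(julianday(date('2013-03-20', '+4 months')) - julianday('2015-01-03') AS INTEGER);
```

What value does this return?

Adding +4 months to 2013-03-20 gives 2013-07-20.
11 days remain in July 2013 after the 20th (31 − 20).
Full months from August 2013 through December 2014 contribute their day counts.
Then 3 days into January 2015.
Total: 11 + 31 + 30 + 31 + 30 + 31 + 31 + 28 + 31 + 30 + 31 + 30 + 31 + 31 + 30 + 31 + 30 + 31 + 3 = 532.
The subtraction is earlier − later, so the result is −532 → -532.

-532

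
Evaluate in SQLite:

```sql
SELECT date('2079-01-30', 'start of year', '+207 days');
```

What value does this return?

`start of year` rewinds 2079-01-30 to 2079-01-01.
Applying '+207 days' to 2079-01-01: counting 207 days forward gives 2079-07-27.

2079-07-27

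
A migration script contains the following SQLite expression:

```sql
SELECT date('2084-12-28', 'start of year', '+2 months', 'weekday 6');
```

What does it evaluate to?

`start of year` rewinds 2084-12-28 to 2084-01-01.
Adding +2 months to 2084-01-01 gives 2084-03-01.
`weekday 6` advances to the next Saturday; 2084-03-01 is a Wednesday, so it moves forward to 2084-03-04.

2084-03-04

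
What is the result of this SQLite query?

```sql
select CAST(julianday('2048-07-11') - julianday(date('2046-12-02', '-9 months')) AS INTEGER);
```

862

Adding -9 months to 2046-12-02 gives 2046-03-02.
29 days remain in March 2046 after the 2nd (31 − 2).
Full months from April 2046 through June 2048 contribute their day counts.
Then 11 days into July 2048.
Total: 29 + 30 + 31 + 30 + 31 + 31 + 30 + 31 + 30 + 31 + 31 + 28 + 31 + 30 + 31 + 30 + 31 + 31 + 30 + 31 + 30 + 31 + 31 + 29 + 31 + 30 + 31 + 30 + 11 = 862.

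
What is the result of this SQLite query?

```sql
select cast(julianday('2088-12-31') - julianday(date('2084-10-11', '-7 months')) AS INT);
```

1756

Adding -7 months to 2084-10-11 gives 2084-03-11.
20 days remain in March 2084 after the 11th (31 − 11).
Full months from April 2084 through November 2088 contribute their day counts.
Then 31 days into December 2088.
Total: 20 + 30 + 31 + 30 + 31 + 31 + 30 + 31 + 30 + 31 + 31 + 28 + 31 + 30 + 31 + 30 + 31 + 31 + 30 + 31 + 30 + 31 + 31 + 28 + 31 + 30 + 31 + 30 + 31 + 31 + 30 + 31 + 30 + 31 + 31 + 28 + 31 + 30 + 31 + 30 + 31 + 31 + 30 + 31 + 30 + 31 + 31 + 29 + 31 + 30 + 31 + 30 + 31 + 31 + 30 + 31 + 30 + 31 = 1756.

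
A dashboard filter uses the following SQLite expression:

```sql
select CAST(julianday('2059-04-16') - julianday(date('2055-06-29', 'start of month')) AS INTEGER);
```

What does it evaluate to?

`start of month` rewinds 2055-06-29 to 2055-06-01.
29 days remain in June 2055 after the 1st (30 − 1).
Full months from July 2055 through March 2059 contribute their day counts.
Then 16 days into April 2059.
Total: 29 + 31 + 31 + 30 + 31 + 30 + 31 + 31 + 29 + 31 + 30 + 31 + 30 + 31 + 31 + 30 + 31 + 30 + 31 + 31 + 28 + 31 + 30 + 31 + 30 + 31 + 31 + 30 + 31 + 30 + 31 + 31 + 28 + 31 + 30 + 31 + 30 + 31 + 31 + 30 + 31 + 30 + 31 + 31 + 28 + 31 + 16 = 1415.

1415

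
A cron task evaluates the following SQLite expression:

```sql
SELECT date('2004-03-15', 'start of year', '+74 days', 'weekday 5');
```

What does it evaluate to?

2004-03-19

`start of year` rewinds 2004-03-15 to 2004-01-01.
Applying '+74 days' to 2004-01-01: counting 74 days forward gives 2004-03-15.
`weekday 5` advances to the next Friday; 2004-03-15 is a Monday, so it moves forward to 2004-03-19.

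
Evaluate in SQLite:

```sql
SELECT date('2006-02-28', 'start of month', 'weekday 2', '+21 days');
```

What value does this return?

2006-02-28

`start of month` rewinds 2006-02-28 to 2006-02-01.
`weekday 2` advances to the next Tuesday; 2006-02-01 is a Wednesday, so it moves forward to 2006-02-07.
Advancing 21 more days within February lands on 2006-02-28.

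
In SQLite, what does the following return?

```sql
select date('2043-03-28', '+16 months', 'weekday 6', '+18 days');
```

Adding +16 months to 2043-03-28 gives 2044-07-28.
`weekday 6` advances to the next Saturday; 2044-07-28 is a Thursday, so it moves forward to 2044-07-30.
July 2044 has 31 days; 1 remain after the 30th, so 2 days reach 2044-08-01.
Advancing 16 more days within August lands on 2044-08-17.

2044-08-17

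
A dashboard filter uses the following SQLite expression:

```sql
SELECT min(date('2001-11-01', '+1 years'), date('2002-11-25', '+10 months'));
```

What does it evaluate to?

date('2001-11-01', '+1 years') → 2002-11-01.
date('2002-11-25', '+10 months') → 2003-09-25.
Earlier of the two is 2002-11-01.

2002-11-01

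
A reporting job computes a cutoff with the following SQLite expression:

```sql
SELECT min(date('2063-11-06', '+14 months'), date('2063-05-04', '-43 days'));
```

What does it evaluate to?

2063-03-22

date('2063-11-06', '+14 months') → 2065-01-06.
date('2063-05-04', '-43 days') → 2063-03-22.
Earlier of the two is 2063-03-22.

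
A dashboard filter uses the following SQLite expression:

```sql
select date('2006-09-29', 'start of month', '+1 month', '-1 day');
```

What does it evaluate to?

2006-09-30

`start of month` rewinds 2006-09-29 to 2006-09-01.
Adding +1 month to 2006-09-01 gives 2006-10-01.
Going back 1 day from 2006-10-01 reaches 2006-09-30 (last day of September, 30 days).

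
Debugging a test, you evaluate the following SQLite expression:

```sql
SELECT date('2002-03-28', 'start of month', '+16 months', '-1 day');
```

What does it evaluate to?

2003-06-30

`start of month` rewinds 2002-03-28 to 2002-03-01.
Adding +16 months to 2002-03-01 gives 2003-07-01.
Going back 1 day from 2003-07-01 reaches 2003-06-30 (last day of June, 30 days).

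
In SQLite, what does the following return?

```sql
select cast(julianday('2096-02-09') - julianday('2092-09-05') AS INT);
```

25 days remain in September 2092 after the 5th (30 − 5).
Full months from October 2092 through January 2096 contribute their day counts.
Then 9 days into February 2096.
Total: 25 + 31 + 30 + 31 + 31 + 28 + 31 + 30 + 31 + 30 + 31 + 31 + 30 + 31 + 30 + 31 + 31 + 28 + 31 + 30 + 31 + 30 + 31 + 31 + 30 + 31 + 30 + 31 + 31 + 28 + 31 + 30 + 31 + 30 + 31 + 31 + 30 + 31 + 30 + 31 + 31 + 9 = 1252.

1252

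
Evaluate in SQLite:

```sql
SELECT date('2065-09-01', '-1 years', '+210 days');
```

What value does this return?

Adding -1 year to 2065-09-01 gives 2064-09-01.
Applying '+210 days' to 2064-09-01: counting 210 days forward gives 2065-03-30.

2065-03-30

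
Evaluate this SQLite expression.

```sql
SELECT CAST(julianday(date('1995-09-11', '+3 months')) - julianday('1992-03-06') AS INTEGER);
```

1375

Adding +3 months to 1995-09-11 gives 1995-12-11.
25 days remain in March 1992 after the 6th (31 − 6).
Full months from April 1992 through November 1995 contribute their day counts.
Then 11 days into December 1995.
Total: 25 + 30 + 31 + 30 + 31 + 31 + 30 + 31 + 30 + 31 + 31 + 28 + 31 + 30 + 31 + 30 + 31 + 31 + 30 + 31 + 30 + 31 + 31 + 28 + 31 + 30 + 31 + 30 + 31 + 31 + 30 + 31 + 30 + 31 + 31 + 28 + 31 + 30 + 31 + 30 + 31 + 31 + 30 + 31 + 30 + 11 = 1375.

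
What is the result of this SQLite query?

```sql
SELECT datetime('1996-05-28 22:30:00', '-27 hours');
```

-27 hours from 1996-05-28 22:30:00 is 1996-05-27 19:30:00 (crosses midnight).

1996-05-27 19:30:00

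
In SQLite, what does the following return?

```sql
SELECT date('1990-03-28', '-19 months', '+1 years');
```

1989-08-28

Adding -19 months to 1990-03-28 gives 1988-08-28.
Adding +1 year to 1988-08-28 gives 1989-08-28.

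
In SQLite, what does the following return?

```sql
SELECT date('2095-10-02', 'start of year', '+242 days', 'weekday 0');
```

`start of year` rewinds 2095-10-02 to 2095-01-01.
Applying '+242 days' to 2095-01-01: counting 242 days forward gives 2095-08-31.
`weekday 0` advances to the next Sunday; 2095-08-31 is a Wednesday, so it moves forward to 2095-09-04.

2095-09-04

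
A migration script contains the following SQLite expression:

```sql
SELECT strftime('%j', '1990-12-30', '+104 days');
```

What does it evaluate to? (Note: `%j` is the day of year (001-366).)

First apply '+104 days': 1990-12-30 → 1991-04-13.
Day-of-year for 1991-04-13: days since 1991-01-01 inclusive = 103, zero-padded to 103.

103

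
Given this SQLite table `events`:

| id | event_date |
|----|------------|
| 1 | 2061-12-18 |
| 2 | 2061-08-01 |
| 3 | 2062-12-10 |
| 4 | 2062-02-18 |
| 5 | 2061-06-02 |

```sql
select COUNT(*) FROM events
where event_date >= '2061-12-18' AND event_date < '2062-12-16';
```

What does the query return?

3

Rows in [2061-12-18, 2062-12-16): 2061-12-18, 2062-12-10, 2062-02-18 → 3 rows.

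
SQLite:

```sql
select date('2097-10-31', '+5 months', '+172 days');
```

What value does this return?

2098-09-19

Adding +5 months to 2097-10-31 gives 2098-03-31.
Applying '+172 days' to 2098-03-31: counting 172 days forward gives 2098-09-19.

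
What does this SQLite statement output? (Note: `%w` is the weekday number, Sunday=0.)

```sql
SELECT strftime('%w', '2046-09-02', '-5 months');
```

1

First apply '-5 months': 2046-09-02 → 2046-04-02.
2046-04-02 is a Monday; with Sunday=0 that is 1.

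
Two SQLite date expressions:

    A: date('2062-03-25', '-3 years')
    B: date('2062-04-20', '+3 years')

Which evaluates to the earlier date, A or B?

A = 2059-03-25.
B = 2065-04-20.
A is earlier.

A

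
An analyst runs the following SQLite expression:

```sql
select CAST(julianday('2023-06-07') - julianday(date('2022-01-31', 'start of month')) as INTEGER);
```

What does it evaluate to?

`start of month` rewinds 2022-01-31 to 2022-01-01.
30 days remain in January 2022 after the 1st (31 − 1).
Full months from February 2022 through May 2023 contribute their day counts.
Then 7 days into June 2023.
Total: 30 + 28 + 31 + 30 + 31 + 30 + 31 + 31 + 30 + 31 + 30 + 31 + 31 + 28 + 31 + 30 + 31 + 7 = 522.

522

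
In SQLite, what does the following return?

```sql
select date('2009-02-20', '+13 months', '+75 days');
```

Adding +13 months to 2009-02-20 gives 2010-03-20.
Applying '+75 days' to 2010-03-20: counting 75 days forward gives 2010-06-03.

2010-06-03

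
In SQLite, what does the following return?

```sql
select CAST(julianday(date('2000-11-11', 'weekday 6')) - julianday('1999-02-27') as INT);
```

`weekday 6` advances to the next Saturday; 2000-11-11 is already a Saturday, so it stays at 2000-11-11.
1 day remains in February 1999 after the 27th (28 − 27).
Full months from March 1999 through October 2000 contribute their day counts.
Then 11 days into November 2000.
Total: 1 + 31 + 30 + 31 + 30 + 31 + 31 + 30 + 31 + 30 + 31 + 31 + 29 + 31 + 30 + 31 + 30 + 31 + 31 + 30 + 31 + 11 = 623.

623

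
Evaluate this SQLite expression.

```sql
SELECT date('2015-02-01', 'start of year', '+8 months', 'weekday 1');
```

2015-09-07

`start of year` rewinds 2015-02-01 to 2015-01-01.
Adding +8 months to 2015-01-01 gives 2015-09-01.
`weekday 1` advances to the next Monday; 2015-09-01 is a Tuesday, so it moves forward to 2015-09-07.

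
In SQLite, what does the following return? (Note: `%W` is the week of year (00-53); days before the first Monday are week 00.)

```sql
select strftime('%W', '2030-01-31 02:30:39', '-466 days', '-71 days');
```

First apply '-466 days', '-71 days': 2030-01-31 02:30:39 → 2028-08-12 02:30:39.
2028-08-12 is a Saturday. SQLite's %W counts Mondays since the year started; the result is 32.

32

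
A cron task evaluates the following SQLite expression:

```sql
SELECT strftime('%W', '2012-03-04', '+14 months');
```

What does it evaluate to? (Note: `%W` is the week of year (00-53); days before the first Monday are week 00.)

First apply '+14 months': 2012-03-04 → 2013-05-04.
2013-05-04 is a Saturday. SQLite's %W counts Mondays since the year started; the result is 17.

17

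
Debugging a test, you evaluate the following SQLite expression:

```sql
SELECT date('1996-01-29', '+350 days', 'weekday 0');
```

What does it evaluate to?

1997-01-19

Applying '+350 days' to 1996-01-29: counting 350 days forward gives 1997-01-13.
`weekday 0` advances to the next Sunday; 1997-01-13 is a Monday, so it moves forward to 1997-01-19.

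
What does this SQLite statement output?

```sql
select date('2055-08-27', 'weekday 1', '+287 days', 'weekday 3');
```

2056-06-14

`weekday 1` advances to the next Monday; 2055-08-27 is a Friday, so it moves forward to 2055-08-30.
Applying '+287 days' to 2055-08-30: counting 287 days forward gives 2056-06-12.
`weekday 3` advances to the next Wednesday; 2056-06-12 is a Monday, so it moves forward to 2056-06-14.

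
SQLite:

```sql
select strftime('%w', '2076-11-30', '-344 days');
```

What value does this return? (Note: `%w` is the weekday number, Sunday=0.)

First apply '-344 days': 2076-11-30 → 2075-12-22.
2075-12-22 is a Sunday; with Sunday=0 that is 0.

0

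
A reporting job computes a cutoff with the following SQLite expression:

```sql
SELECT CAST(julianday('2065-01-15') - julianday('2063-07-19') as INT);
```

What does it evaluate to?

546

12 days remain in July 2063 after the 19th (31 − 19).
Full months from August 2063 through December 2064 contribute their day counts.
Then 15 days into January 2065.
Total: 12 + 31 + 30 + 31 + 30 + 31 + 31 + 29 + 31 + 30 + 31 + 30 + 31 + 31 + 30 + 31 + 30 + 31 + 15 = 546.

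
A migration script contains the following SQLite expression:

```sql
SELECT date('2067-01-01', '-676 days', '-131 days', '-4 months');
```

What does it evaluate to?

2064-06-16

Applying '-676 days' to 2067-01-01: counting 676 days back gives 2065-02-24.
Applying '-131 days' to 2065-02-24: counting 131 days back gives 2064-10-16.
Adding -4 months to 2064-10-16 gives 2064-06-16.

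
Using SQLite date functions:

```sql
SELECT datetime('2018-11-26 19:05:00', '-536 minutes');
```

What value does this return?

2018-11-26 10:09:00

536 minutes = 8h 56m; -536 minutes from 2018-11-26 19:05:00 is 2018-11-26 10:09:00.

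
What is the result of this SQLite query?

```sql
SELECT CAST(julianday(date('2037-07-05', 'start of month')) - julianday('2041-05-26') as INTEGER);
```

`start of month` rewinds 2037-07-05 to 2037-07-01.
30 days remain in July 2037 after the 1st (31 − 1).
Full months from August 2037 through April 2041 contribute their day counts.
Then 26 days into May 2041.
Total: 30 + 31 + 30 + 31 + 30 + 31 + 31 + 28 + 31 + 30 + 31 + 30 + 31 + 31 + 30 + 31 + 30 + 31 + 31 + 28 + 31 + 30 + 31 + 30 + 31 + 31 + 30 + 31 + 30 + 31 + 31 + 29 + 31 + 30 + 31 + 30 + 31 + 31 + 30 + 31 + 30 + 31 + 31 + 28 + 31 + 30 + 26 = 1425.
The subtraction is earlier − later, so the result is −1425 → -1425.

-1425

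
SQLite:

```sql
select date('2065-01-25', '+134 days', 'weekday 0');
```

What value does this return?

2065-06-14

Applying '+134 days' to 2065-01-25: counting 134 days forward gives 2065-06-08.
`weekday 0` advances to the next Sunday; 2065-06-08 is a Monday, so it moves forward to 2065-06-14.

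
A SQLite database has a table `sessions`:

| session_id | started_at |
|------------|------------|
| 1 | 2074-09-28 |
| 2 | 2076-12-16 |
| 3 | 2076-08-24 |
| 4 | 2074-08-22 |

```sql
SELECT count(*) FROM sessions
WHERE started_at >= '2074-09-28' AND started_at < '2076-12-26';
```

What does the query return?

3

Rows in [2074-09-28, 2076-12-26): 2074-09-28, 2076-12-16, 2076-08-24 → 3 rows.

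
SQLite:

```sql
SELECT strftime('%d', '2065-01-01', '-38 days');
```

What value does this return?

First apply '-38 days': 2065-01-01 → 2064-11-24.
`%d` extracts the 2-digit day of month: 24.

24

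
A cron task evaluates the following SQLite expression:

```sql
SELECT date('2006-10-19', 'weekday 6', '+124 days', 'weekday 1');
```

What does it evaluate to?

2007-02-26

`weekday 6` advances to the next Saturday; 2006-10-19 is a Thursday, so it moves forward to 2006-10-21.
Applying '+124 days' to 2006-10-21: counting 124 days forward gives 2007-02-22.
`weekday 1` advances to the next Monday; 2007-02-22 is a Thursday, so it moves forward to 2007-02-26.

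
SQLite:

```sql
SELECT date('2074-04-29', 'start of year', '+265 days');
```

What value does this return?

2074-09-23

`start of year` rewinds 2074-04-29 to 2074-01-01.
Applying '+265 days' to 2074-01-01: counting 265 days forward gives 2074-09-23.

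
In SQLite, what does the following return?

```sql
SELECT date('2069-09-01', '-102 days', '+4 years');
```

Applying '-102 days' to 2069-09-01: counting 102 days back gives 2069-05-22.
Adding +4 years to 2069-05-22 gives 2073-05-22.

2073-05-22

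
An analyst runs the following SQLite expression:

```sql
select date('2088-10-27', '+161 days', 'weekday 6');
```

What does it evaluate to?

Applying '+161 days' to 2088-10-27: counting 161 days forward gives 2089-04-06.
`weekday 6` advances to the next Saturday; 2089-04-06 is a Wednesday, so it moves forward to 2089-04-09.

2089-04-09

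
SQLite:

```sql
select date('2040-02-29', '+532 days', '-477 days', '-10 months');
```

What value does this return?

2039-06-24

Applying '+532 days' to 2040-02-29: counting 532 days forward gives 2041-08-14.
Applying '-477 days' to 2041-08-14: counting 477 days back gives 2040-04-24.
Adding -10 months to 2040-04-24 gives 2039-06-24.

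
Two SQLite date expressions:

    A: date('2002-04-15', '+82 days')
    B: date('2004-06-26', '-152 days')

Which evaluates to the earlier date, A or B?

A

A = 2002-07-06.
B = 2004-01-26.
A is earlier.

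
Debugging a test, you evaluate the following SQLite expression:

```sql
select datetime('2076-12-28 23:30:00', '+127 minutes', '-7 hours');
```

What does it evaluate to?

2076-12-28 18:37:00

127 minutes = 2h 7m; +127 minutes from 2076-12-28 23:30:00 is 2076-12-29 01:37:00 (crosses midnight).
-7 hours from 2076-12-29 01:37:00 is 2076-12-28 18:37:00 (crosses midnight).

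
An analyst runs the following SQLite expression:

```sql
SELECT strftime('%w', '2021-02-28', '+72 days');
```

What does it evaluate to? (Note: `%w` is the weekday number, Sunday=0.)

First apply '+72 days': 2021-02-28 → 2021-05-11.
2021-05-11 is a Tuesday; with Sunday=0 that is 2.

2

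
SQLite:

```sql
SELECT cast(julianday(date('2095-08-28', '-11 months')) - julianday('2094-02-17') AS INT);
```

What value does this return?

223

Adding -11 months to 2095-08-28 gives 2094-09-28.
11 days remain in February 2094 after the 17th (28 − 17).
Full months from March 2094 through August 2094 contribute their day counts.
Then 28 days into September 2094.
Total: 11 + 31 + 30 + 31 + 30 + 31 + 31 + 28 = 223.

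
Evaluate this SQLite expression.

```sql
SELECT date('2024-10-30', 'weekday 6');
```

`weekday 6` advances to the next Saturday; 2024-10-30 is a Wednesday, so it moves forward to 2024-11-02.

2024-11-02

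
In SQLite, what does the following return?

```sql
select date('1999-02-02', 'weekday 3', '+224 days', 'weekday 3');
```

`weekday 3` advances to the next Wednesday; 1999-02-02 is a Tuesday, so it moves forward to 1999-02-03.
Applying '+224 days' to 1999-02-03: counting 224 days forward gives 1999-09-15.
`weekday 3` advances to the next Wednesday; 1999-09-15 is already a Wednesday, so it stays at 1999-09-15.

1999-09-15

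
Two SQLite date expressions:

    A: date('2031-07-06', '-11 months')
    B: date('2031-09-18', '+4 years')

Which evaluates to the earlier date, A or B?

A

A = 2030-08-06.
B = 2035-09-18.
A is earlier.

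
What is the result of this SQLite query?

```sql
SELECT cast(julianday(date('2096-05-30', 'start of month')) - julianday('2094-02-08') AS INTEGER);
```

813

`start of month` rewinds 2096-05-30 to 2096-05-01.
20 days remain in February 2094 after the 8th (28 − 8).
Full months from March 2094 through April 2096 contribute their day counts.
Then 1 day into May 2096.
Total: 20 + 31 + 30 + 31 + 30 + 31 + 31 + 30 + 31 + 30 + 31 + 31 + 28 + 31 + 30 + 31 + 30 + 31 + 31 + 30 + 31 + 30 + 31 + 31 + 29 + 31 + 30 + 1 = 813.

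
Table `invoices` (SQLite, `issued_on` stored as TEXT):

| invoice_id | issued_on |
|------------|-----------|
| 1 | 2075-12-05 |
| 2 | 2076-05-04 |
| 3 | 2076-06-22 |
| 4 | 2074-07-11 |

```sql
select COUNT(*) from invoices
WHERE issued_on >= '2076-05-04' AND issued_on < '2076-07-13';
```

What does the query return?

Rows in [2076-05-04, 2076-07-13): 2076-05-04, 2076-06-22 → 2 rows.

2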